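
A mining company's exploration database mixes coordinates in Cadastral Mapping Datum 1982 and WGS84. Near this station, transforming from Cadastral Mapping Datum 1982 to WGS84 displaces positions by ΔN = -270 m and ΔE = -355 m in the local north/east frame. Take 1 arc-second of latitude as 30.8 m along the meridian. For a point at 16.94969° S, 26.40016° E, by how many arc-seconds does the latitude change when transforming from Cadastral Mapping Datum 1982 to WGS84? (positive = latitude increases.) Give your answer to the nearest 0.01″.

Δφ = -8.77″

1″ of latitude = 30.80 m, so Δφ = -270.0 / 30.80 = -8.766″.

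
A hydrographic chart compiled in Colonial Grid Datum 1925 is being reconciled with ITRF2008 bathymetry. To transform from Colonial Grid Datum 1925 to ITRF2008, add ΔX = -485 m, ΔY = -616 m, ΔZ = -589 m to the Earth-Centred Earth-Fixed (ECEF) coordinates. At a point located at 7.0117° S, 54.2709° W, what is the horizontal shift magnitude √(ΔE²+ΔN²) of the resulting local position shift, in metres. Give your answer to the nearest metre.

938 m

At φ = -7.0117°, λ = -54.2709°: sin φ = -0.122072, cos φ = 0.992521, sin λ = -0.811787, cos λ = 0.583954.
ΔE = −sin λ·ΔX + cos λ·ΔY = −(-0.811787)·(-485) + (0.583954)·(-616) = -753.43 m.
ΔN = −sin φ cos λ·ΔX − sin φ sin λ·ΔY + cos φ·ΔZ = −(-0.122072)(0.583954)(-485) − (-0.122072)(-0.811787)(-616) + (0.992521)(-589) = -558.12 m.
Horizontal magnitude = √(ΔE² + ΔN²) = √((-753.43)² + (-558.12)²) = 937.64 m.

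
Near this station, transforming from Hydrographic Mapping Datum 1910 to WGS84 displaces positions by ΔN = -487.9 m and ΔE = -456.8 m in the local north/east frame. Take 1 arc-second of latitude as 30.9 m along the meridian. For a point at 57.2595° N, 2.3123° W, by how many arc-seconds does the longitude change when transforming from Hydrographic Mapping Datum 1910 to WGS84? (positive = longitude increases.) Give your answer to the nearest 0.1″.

Δλ = -27.3″

At latitude 57.2595°, cos φ = 0.540835.
1″ of longitude at this latitude = 30.90 × cos φ = 16.7118 m, so Δλ = -456.8 / 16.7118 = -27.334″.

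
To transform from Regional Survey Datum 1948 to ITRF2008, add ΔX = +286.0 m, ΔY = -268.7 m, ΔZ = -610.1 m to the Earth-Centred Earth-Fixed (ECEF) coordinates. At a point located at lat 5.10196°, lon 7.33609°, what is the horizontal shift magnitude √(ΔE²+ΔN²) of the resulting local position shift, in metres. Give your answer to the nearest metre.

The local east axis at (φ, λ) is (−sin λ, cos λ, 0), so ΔE = −sin(7.33609°)·286.0 + cos(7.33609°)·(-268.7) = -303.02 m.
The local north axis is (−sin φ cos λ, −sin φ sin λ, cos φ), giving ΔN = -25.225 + 3.051 − 607.683 = -629.86 m.
Horizontal magnitude = √(ΔE² + ΔN²) = √((-303.02)² + (-629.86)²) = 698.96 m.

699 m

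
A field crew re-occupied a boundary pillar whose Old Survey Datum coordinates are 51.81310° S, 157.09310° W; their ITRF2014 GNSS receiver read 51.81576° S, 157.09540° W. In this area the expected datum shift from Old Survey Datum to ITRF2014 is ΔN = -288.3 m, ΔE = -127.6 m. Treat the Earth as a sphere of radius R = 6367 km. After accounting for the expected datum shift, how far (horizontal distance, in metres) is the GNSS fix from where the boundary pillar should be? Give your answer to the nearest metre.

Observed coordinate differences: Δφ = -0.00266°, Δλ = -0.00230°.
Converting to metres (1° lat = 111125 m, cos φ = 0.618229): observed ΔN = -295.6 m, observed ΔE = -158.0 m.
Subtracting the expected shift leaves a residual of -295.6 − (-288.3) = -7.3 m north and -158.0 − (-127.6) = -30.4 m east.
Residual distance = √((-7.3)² + (-30.4)²) = 31.3 m.

31 m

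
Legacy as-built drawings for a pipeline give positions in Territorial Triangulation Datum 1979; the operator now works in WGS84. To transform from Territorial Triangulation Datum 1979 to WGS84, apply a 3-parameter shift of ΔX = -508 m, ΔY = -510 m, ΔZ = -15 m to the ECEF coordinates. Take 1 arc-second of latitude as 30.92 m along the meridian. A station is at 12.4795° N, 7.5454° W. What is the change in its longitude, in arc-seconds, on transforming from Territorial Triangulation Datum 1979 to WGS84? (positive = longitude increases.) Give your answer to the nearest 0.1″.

sin φ = 0.216090, cos φ = 0.976373, sin λ = -0.131312, cos λ = 0.991341.
East component: ΔE = −sin λ·ΔX + cos λ·ΔY = −(-0.131312)(-508) + (0.991341)(-510) = -572.29 m.
1° of latitude spans 3600 × 30.92 = 111312 m; at latitude φ, 1° of longitude spans that × cos φ = 108682.1 m, so Δλ = -572.29 / 108682.1 × 3600 = -18.957″.

Δλ = -19.0″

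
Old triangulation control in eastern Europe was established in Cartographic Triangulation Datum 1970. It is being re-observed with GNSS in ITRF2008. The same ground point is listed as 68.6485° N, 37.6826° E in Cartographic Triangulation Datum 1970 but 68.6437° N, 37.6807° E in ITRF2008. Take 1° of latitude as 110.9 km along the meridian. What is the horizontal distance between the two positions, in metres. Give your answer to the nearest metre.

538 m

Δφ = 68.6437° − 68.6485° = -0.0048°; Δλ = 37.6807° − 37.6826° = -0.0019°.
ΔN = Δφ × 110900 = -532.3 m; ΔE = Δλ × 110900 × cos(68.6485°) = -0.0019 × 110900 × 0.364089 = -76.7 m.
Distance = √(ΔE² + ΔN²) = √((-76.7)² + (-532.3)²) = 537.8 m.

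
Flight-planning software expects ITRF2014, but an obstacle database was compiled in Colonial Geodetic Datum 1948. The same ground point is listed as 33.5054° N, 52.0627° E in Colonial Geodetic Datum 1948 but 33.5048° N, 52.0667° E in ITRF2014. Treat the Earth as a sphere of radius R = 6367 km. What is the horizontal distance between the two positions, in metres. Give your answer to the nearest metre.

377 m

Δφ = 33.5048° − 33.5054° = -0.0006°; Δλ = 52.0667° − 52.0627° = +0.0040°.
1° along a meridian = πR/180 = 111125 m.
ΔN = Δφ × 111125 = -66.7 m; ΔE = Δλ × 111125 × cos(33.5054°) = +0.0040 × 111125 × 0.833834 = 370.6 m.
Distance = √(ΔE² + ΔN²) = √(370.6² + (-66.7)²) = 376.6 m.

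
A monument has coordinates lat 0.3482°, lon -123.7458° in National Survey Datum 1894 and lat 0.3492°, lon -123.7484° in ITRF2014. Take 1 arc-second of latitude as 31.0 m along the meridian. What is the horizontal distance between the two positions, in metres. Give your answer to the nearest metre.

Δφ = 0.3492° − 0.3482° = +0.0010°; Δλ = -123.7484° − -123.7458° = -0.0026°.
1° of latitude = 3600 × 31.00 = 111600 m.
ΔN = Δφ × 111600 = 111.6 m; ΔE = Δλ × 111600 × cos(0.3482°) = -0.0026 × 111600 × 0.999982 = -290.2 m.
Distance = √(ΔE² + ΔN²) = √((-290.2)² + 111.6²) = 310.9 m.

311 m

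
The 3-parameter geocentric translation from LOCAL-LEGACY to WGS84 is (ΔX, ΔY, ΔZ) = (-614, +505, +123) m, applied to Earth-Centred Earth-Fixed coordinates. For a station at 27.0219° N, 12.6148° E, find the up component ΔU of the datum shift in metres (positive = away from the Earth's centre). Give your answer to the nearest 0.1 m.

ΔU = -379.6 m

The local up (radial) axis is (cos φ cos λ, cos φ sin λ, sin φ), giving ΔU = -533.768 + 98.250 + 55.883 = -379.64 m.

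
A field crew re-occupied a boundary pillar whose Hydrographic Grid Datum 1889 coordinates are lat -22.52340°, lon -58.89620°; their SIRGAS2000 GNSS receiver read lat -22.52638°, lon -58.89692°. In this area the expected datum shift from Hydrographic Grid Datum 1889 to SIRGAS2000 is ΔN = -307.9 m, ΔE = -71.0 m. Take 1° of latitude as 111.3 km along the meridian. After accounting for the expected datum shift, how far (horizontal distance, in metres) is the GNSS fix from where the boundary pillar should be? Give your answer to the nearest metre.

Observed coordinate differences: Δφ = -0.00298°, Δλ = -0.00072°.
Converting to metres (1° lat = 111300 m, cos φ = 0.923723): observed ΔN = -331.7 m, observed ΔE = -74.0 m.
Subtracting the expected shift leaves a residual of -331.7 − (-307.9) = -23.8 m north and -74.0 − (-71.0) = -3.0 m east.
Residual distance = √((-23.8)² + (-3.0)²) = 24.0 m.

24 m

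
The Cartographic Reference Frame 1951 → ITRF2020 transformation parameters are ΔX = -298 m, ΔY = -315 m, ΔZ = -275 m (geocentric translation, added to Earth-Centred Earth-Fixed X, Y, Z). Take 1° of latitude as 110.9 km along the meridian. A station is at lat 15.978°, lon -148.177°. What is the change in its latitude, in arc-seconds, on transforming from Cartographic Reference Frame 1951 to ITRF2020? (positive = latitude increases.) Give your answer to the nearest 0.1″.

Δφ = -12.3″

sin φ = 0.275268, cos φ = 0.961367, sin λ = -0.527297, cos λ = -0.849681.
North component: ΔN = −sin φ cos λ·ΔX − sin φ sin λ·ΔY + cos φ·ΔZ = −(0.275268)(-0.849681)(-298) − (0.275268)(-0.527297)(-315) + (0.961367)(-275) = -379.80 m.
1° of latitude spans 110900 m, so Δφ = -379.80 / 110900 × 3600 = -12.329″.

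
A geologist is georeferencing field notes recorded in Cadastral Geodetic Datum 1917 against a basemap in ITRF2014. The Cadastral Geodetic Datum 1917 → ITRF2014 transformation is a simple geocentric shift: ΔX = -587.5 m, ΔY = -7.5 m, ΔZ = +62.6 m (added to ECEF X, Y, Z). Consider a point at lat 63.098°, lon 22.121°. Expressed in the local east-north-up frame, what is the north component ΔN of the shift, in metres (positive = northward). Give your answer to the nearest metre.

The local north axis is (−sin φ cos λ, −sin φ sin λ, cos φ), giving ΔN = 485.356 + 2.519 + 28.324 = 516.20 m.

ΔN = 516 m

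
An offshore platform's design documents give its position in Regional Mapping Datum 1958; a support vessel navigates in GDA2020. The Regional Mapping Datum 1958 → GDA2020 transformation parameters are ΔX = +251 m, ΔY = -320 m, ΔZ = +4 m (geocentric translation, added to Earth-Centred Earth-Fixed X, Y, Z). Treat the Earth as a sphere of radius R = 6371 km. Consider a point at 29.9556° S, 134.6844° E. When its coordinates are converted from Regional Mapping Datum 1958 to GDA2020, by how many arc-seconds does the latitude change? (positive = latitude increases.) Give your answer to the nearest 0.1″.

sin φ = -0.499329, cos φ = 0.866413, sin λ = 0.710991, cos λ = -0.703201.
North component: ΔN = −sin φ cos λ·ΔX − sin φ sin λ·ΔY + cos φ·ΔZ = −(-0.499329)(-0.703201)(251) − (-0.499329)(0.710991)(-320) + (0.866413)(4) = -198.27 m.
1° of latitude spans πR/180 = 111195 m, so Δφ = -198.27 / 111195 × 3600 = -6.419″.

Δφ = -6.4″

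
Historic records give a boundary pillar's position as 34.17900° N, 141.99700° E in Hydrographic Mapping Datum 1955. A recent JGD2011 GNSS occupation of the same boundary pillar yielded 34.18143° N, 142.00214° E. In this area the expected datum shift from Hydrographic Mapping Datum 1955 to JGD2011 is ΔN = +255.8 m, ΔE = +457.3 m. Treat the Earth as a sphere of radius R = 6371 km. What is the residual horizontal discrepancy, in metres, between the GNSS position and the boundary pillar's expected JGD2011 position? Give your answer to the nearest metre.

Observed coordinate differences: Δφ = +0.00243°, Δλ = +0.00514°.
Converting to metres (1° lat = 111195 m, cos φ = 0.827287): observed ΔN = 270.2 m, observed ΔE = 472.8 m.
Subtracting the expected shift leaves a residual of 270.2 − (255.8) = 14.4 m north and 472.8 − (457.3) = 15.5 m east.
Residual distance = √(14.4² + 15.5²) = 21.2 m.

21 m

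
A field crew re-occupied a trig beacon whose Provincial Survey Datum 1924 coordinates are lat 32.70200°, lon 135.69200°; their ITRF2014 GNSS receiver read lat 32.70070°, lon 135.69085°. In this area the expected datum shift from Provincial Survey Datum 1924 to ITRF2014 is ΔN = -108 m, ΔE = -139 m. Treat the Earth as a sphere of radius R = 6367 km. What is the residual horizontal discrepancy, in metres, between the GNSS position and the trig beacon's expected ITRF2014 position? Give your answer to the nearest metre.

Observed coordinate differences: Δφ = -0.00130°, Δλ = -0.00115°.
Converting to metres (1° lat = 111125 m, cos φ = 0.841492): observed ΔN = -144.5 m, observed ΔE = -107.5 m.
Subtracting the expected shift leaves a residual of -144.5 − (-108) = -36.5 m north and -107.5 − (-139) = 31.5 m east.
Residual distance = √((-36.5)² + 31.5²) = 48.2 m.

48 m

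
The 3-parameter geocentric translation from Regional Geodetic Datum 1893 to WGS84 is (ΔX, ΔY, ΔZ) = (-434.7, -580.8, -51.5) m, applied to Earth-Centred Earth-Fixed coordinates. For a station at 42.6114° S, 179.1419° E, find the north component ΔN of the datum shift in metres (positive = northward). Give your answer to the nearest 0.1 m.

The local north axis is (−sin φ cos λ, −sin φ sin λ, cos φ), giving ΔN = 294.269 − 5.889 − 37.902 = 250.48 m.

ΔN = 250.5 m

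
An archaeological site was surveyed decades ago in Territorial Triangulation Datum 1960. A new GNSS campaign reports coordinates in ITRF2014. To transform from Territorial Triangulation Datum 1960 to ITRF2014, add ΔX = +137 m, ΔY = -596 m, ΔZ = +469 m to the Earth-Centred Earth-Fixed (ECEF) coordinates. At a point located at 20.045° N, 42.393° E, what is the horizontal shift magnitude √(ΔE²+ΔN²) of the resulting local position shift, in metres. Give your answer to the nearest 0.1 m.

761.0 m

The local east axis at (φ, λ) is (−sin λ, cos λ, 0), so ΔE = −sin(42.393°)·137 + cos(42.393°)·(-596) = -532.54 m.
The local north axis is (−sin φ cos λ, −sin φ sin λ, cos φ), giving ΔN = -34.680 + 137.731 + 440.590 = 543.64 m.
Horizontal magnitude = √(ΔE² + ΔN²) = √((-532.54)² + 543.64²) = 761.01 m.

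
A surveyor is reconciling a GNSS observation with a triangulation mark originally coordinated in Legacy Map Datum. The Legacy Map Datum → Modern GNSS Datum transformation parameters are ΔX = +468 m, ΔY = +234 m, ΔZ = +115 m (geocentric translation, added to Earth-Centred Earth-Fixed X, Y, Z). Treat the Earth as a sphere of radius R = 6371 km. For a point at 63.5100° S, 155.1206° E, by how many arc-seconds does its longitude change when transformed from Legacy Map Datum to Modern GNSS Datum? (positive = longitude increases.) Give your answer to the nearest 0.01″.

Δλ = -29.70″

sin φ = -0.895012, cos φ = 0.446042, sin λ = 0.420710, cos λ = -0.907195.
East component: ΔE = −sin λ·ΔX + cos λ·ΔY = −(0.420710)(468) + (-0.907195)(234) = -409.18 m.
1° of latitude spans πR/180 = 111195 m; at latitude φ, 1° of longitude spans that × cos φ = 49597.6 m, so Δλ = -409.18 / 49597.6 × 3600 = -29.700″.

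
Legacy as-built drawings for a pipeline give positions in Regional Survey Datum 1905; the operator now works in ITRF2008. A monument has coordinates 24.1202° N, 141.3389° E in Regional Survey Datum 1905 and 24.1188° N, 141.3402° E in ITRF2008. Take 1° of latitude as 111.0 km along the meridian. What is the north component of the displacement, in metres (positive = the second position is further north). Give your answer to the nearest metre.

ΔN = -155 m

Δφ = 24.1188° − 24.1202° = -0.0014°; Δλ = 141.3402° − 141.3389° = +0.0013°.
ΔN = Δφ × 111000 = -155.4 m; ΔE = Δλ × 111000 × cos(24.1202°) = +0.0013 × 111000 × 0.912690 = 131.7 m.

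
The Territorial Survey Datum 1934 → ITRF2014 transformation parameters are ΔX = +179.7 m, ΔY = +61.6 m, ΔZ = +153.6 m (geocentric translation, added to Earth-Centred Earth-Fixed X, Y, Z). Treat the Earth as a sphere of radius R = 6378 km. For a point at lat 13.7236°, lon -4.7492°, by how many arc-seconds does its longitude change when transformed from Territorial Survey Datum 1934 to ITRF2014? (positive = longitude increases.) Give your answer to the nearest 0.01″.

sin φ = 0.237238, cos φ = 0.971451, sin λ = -0.082794, cos λ = 0.996567.
East component: ΔE = −sin λ·ΔX + cos λ·ΔY = −(-0.082794)(179.7) + (0.996567)(61.6) = 76.27 m.
1° of latitude spans πR/180 = 111317 m; at latitude φ, 1° of longitude spans that × cos φ = 108139.2 m, so Δλ = 76.27 / 108139.2 × 3600 = 2.539″.

Δλ = 2.54″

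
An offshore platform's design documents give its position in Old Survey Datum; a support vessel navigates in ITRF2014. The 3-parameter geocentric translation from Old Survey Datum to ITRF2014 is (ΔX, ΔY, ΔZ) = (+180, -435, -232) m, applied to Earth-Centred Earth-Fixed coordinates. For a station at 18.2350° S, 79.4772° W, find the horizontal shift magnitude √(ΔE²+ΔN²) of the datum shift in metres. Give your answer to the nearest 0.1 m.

At φ = -18.2350°, λ = -79.4772°: sin φ = -0.312915, cos φ = 0.949781, sin λ = -0.983182, cos λ = 0.182627.
ΔE = −sin λ·ΔX + cos λ·ΔY = −(-0.983182)·(180) + (0.182627)·(-435) = 97.53 m.
ΔN = −sin φ cos λ·ΔX − sin φ sin λ·ΔY + cos φ·ΔZ = −(-0.312915)(0.182627)(180) − (-0.312915)(-0.983182)(-435) + (0.949781)(-232) = -76.23 m.
Horizontal magnitude = √(ΔE² + ΔN²) = √(97.53² + (-76.23)²) = 123.79 m.

123.8 m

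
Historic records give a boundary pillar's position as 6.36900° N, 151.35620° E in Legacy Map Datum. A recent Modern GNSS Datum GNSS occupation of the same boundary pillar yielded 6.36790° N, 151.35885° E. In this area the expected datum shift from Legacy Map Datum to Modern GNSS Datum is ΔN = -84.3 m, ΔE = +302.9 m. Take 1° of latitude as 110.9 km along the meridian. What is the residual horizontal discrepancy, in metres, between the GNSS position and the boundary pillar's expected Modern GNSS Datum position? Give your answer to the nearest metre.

39 m

Observed coordinate differences: Δφ = -0.00110°, Δλ = +0.00265°.
Converting to metres (1° lat = 110900 m, cos φ = 0.993828): observed ΔN = -122.0 m, observed ΔE = 292.1 m.
Subtracting the expected shift leaves a residual of -122.0 − (-84.3) = -37.7 m north and 292.1 − (302.9) = -10.8 m east.
Residual distance = √((-37.7)² + (-10.8)²) = 39.2 m.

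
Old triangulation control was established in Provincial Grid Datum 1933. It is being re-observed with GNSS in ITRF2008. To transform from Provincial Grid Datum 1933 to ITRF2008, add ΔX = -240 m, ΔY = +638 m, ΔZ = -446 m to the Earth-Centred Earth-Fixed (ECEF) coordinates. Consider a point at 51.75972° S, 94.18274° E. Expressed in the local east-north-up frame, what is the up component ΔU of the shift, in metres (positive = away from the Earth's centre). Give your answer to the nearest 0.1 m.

At φ = -51.75972°, λ = 94.18274°: sin φ = -0.785422, cos φ = 0.618961, sin λ = 0.997336, cos λ = -0.072938.
ΔU = cos φ cos λ·ΔX + cos φ sin λ·ΔY + sin φ·ΔZ = (0.618961)(-0.072938)(-240) + (0.618961)(0.997336)(638) + (-0.785422)(-446) = 754.98 m.

ΔU = 755.0 m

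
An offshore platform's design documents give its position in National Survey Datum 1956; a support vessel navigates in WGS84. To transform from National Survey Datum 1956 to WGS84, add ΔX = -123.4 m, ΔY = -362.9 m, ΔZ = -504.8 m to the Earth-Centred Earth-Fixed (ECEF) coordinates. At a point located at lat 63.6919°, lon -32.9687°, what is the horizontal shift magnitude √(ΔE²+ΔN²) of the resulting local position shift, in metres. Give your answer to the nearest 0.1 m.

482.6 m

The local east axis at (φ, λ) is (−sin λ, cos λ, 0), so ΔE = −sin(-32.9687°)·(-123.4) + cos(-32.9687°)·(-362.9) = -371.61 m.
The local north axis is (−sin φ cos λ, −sin φ sin λ, cos φ), giving ΔN = 92.806 − 177.029 − 223.726 = -307.95 m.
Horizontal magnitude = √(ΔE² + ΔN²) = √((-371.61)² + (-307.95)²) = 482.63 m.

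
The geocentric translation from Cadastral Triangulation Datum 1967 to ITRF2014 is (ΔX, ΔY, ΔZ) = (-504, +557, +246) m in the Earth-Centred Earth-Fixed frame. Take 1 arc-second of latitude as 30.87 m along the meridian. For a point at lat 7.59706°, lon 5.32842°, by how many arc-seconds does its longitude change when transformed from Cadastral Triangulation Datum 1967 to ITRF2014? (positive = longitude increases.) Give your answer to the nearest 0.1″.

sin φ = 0.132206, cos φ = 0.991222, sin λ = 0.092864, cos λ = 0.995679.
East component: ΔE = −sin λ·ΔX + cos λ·ΔY = −(0.092864)(-504) + (0.995679)(557) = 601.40 m.
1° of latitude spans 3600 × 30.87 = 111132 m; at latitude φ, 1° of longitude spans that × cos φ = 110156.5 m, so Δλ = 601.40 / 110156.5 × 3600 = 19.654″.

Δλ = 19.7″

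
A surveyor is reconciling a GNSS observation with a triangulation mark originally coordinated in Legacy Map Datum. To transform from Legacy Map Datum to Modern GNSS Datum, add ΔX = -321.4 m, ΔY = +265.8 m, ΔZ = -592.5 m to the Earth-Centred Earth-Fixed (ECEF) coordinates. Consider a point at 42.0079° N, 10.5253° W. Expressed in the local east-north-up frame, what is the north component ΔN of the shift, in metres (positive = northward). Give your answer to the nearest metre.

The local north axis is (−sin φ cos λ, −sin φ sin λ, cos φ), giving ΔN = 211.472 + 32.494 − 440.259 = -196.29 m.

ΔN = -196 m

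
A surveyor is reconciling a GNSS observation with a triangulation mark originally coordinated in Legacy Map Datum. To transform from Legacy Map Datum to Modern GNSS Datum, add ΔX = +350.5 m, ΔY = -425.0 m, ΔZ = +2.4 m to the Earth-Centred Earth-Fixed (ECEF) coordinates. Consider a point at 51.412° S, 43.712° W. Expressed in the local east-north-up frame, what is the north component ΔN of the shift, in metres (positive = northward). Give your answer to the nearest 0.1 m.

ΔN = 429.1 m

The local north axis is (−sin φ cos λ, −sin φ sin λ, cos φ), giving ΔN = 198.031 + 229.563 + 1.497 = 429.09 m.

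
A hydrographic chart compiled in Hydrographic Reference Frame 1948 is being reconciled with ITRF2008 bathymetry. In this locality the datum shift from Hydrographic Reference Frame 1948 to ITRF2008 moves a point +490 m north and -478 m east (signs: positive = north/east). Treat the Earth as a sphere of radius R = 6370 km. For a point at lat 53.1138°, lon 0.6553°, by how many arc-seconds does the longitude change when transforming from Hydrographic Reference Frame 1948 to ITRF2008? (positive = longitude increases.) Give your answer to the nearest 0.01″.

At latitude 53.1138°, cos φ = 0.600228.
One radian of longitude at latitude φ spans R cos φ, so Δλ = ΔE / (R cos φ) = -478.0 / (6370000 × 0.600228) = -1.2502e-04 rad = -25.787″.

Δλ = -25.79″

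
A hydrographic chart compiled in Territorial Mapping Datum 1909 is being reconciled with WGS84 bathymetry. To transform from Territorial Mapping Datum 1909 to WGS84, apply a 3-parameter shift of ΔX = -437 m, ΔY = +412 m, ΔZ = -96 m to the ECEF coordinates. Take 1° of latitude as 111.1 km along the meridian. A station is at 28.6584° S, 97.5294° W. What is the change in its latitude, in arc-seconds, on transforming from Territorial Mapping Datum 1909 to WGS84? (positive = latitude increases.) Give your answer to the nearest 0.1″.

Δφ = -8.2″

sin φ = -0.479587, cos φ = 0.877495, sin λ = -0.991378, cos λ = -0.131035.
North component: ΔN = −sin φ cos λ·ΔX − sin φ sin λ·ΔY + cos φ·ΔZ = −(-0.479587)(-0.131035)(-437) − (-0.479587)(-0.991378)(412) + (0.877495)(-96) = -252.66 m.
1° of latitude spans 111100 m, so Δφ = -252.66 / 111100 × 3600 = -8.187″.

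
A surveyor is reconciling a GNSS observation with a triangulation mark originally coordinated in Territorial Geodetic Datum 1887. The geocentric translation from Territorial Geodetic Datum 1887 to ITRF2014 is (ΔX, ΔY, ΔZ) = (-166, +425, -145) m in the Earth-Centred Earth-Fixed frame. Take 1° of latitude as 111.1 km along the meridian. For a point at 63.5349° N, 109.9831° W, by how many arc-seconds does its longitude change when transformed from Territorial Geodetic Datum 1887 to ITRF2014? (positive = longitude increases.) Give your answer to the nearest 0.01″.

Δλ = -21.90″

sin φ = 0.895206, cos φ = 0.445653, sin λ = -0.939793, cos λ = -0.341743.
East component: ΔE = −sin λ·ΔX + cos λ·ΔY = −(-0.939793)(-166) + (-0.341743)(425) = -301.25 m.
1° of latitude spans 111100 m; at latitude φ, 1° of longitude spans that × cos φ = 49512.0 m, so Δλ = -301.25 / 49512.0 × 3600 = -21.904″.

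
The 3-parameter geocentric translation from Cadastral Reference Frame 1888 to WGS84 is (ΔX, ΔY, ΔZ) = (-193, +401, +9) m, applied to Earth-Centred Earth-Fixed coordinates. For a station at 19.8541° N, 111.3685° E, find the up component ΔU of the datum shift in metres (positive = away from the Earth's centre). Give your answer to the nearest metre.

The local up (radial) axis is (cos φ cos λ, cos φ sin λ, sin φ), giving ΔU = 66.142 + 351.237 + 3.057 = 420.44 m.

ΔU = 420 m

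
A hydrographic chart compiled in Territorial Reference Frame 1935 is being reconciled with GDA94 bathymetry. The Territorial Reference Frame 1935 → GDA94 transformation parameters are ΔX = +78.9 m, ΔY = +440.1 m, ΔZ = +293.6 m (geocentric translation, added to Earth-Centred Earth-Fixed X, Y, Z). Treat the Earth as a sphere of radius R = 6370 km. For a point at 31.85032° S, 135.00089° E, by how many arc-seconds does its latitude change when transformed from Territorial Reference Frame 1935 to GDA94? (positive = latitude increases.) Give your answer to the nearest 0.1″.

Δφ = 12.4″

sin φ = -0.527702, cos φ = 0.849430, sin λ = 0.707096, cos λ = -0.707118.
North component: ΔN = −sin φ cos λ·ΔX − sin φ sin λ·ΔY + cos φ·ΔZ = −(-0.527702)(-0.707118)(78.9) − (-0.527702)(0.707096)(440.1) + (0.849430)(293.6) = 384.17 m.
1° of latitude spans πR/180 = 111177 m, so Δφ = 384.17 / 111177 × 3600 = 12.440″.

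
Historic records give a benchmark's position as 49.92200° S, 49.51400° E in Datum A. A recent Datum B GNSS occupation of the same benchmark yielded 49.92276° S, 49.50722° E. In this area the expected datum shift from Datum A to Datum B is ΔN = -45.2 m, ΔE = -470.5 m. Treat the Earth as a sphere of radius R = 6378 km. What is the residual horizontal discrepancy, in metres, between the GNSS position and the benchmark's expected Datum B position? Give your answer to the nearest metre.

Observed coordinate differences: Δφ = -0.00076°, Δλ = -0.00678°.
Converting to metres (1° lat = 111317 m, cos φ = 0.643830): observed ΔN = -84.6 m, observed ΔE = -485.9 m.
Subtracting the expected shift leaves a residual of -84.6 − (-45.2) = -39.4 m north and -485.9 − (-470.5) = -15.4 m east.
Residual distance = √((-39.4)² + (-15.4)²) = 42.3 m.

42 m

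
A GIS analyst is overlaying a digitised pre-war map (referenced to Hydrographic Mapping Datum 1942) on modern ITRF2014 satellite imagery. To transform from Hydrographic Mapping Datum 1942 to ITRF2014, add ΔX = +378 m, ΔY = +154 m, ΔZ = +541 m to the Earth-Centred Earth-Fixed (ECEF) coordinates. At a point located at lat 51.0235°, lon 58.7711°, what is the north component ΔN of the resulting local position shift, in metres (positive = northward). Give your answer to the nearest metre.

ΔN = 86 m

At φ = 51.0235°, λ = 58.7711°: sin φ = 0.777404, cos φ = 0.629002, sin λ = 0.855103, cos λ = 0.518458.
ΔN = −sin φ cos λ·ΔX − sin φ sin λ·ΔY + cos φ·ΔZ = −(0.777404)(0.518458)(378) − (0.777404)(0.855103)(154) + (0.629002)(541) = 85.56 m.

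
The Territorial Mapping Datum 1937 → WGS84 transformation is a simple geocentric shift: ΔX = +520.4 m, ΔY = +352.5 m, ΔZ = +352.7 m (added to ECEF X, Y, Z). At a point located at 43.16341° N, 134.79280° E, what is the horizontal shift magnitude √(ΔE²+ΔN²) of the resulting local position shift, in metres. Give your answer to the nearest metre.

704 m

The local east axis at (φ, λ) is (−sin λ, cos λ, 0), so ΔE = −sin(134.79280°)·520.4 + cos(134.79280°)·352.5 = -617.66 m.
The local north axis is (−sin φ cos λ, −sin φ sin λ, cos φ), giving ΔN = 250.815 − 171.126 + 257.261 = 336.95 m.
Horizontal magnitude = √(ΔE² + ΔN²) = √((-617.66)² + 336.95²) = 703.59 m.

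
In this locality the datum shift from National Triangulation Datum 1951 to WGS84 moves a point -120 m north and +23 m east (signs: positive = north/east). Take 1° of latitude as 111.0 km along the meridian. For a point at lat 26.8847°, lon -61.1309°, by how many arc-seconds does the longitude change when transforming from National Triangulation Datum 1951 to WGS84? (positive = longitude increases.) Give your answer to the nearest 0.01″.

Δλ = 0.84″

At latitude 26.8847°, cos φ = 0.891918.
1° of longitude at this latitude = 111.0 × cos φ = 99.00 km, so Δλ = 23.0 / 99002.9 = 0.0002323° = 0.836″.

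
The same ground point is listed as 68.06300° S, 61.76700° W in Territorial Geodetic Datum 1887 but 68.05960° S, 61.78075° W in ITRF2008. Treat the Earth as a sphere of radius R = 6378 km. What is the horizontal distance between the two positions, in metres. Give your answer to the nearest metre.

Δφ = -68.05960° − -68.06300° = +0.00340°; Δλ = -61.78075° − -61.76700° = -0.01375°.
1° along a meridian = πR/180 = 111317 m.
ΔN = Δφ × 111317 = 378.5 m; ΔE = Δλ × 111317 × cos(-68.06300°) = -0.01375 × 111317 × 0.373587 = -571.8 m.
Distance = √(ΔE² + ΔN²) = √((-571.8)² + 378.5²) = 685.7 m.

686 m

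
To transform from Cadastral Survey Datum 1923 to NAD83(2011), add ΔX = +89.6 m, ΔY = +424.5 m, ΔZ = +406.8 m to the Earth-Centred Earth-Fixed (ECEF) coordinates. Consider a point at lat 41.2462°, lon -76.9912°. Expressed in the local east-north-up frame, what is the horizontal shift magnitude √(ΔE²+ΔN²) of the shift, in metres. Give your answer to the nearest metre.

The local east axis at (φ, λ) is (−sin λ, cos λ, 0), so ΔE = −sin(-76.9912°)·89.6 + cos(-76.9912°)·424.5 = 182.86 m.
The local north axis is (−sin φ cos λ, −sin φ sin λ, cos φ), giving ΔN = -13.297 + 272.688 + 305.866 = 565.26 m.
Horizontal magnitude = √(ΔE² + ΔN²) = √(182.86² + 565.26²) = 594.10 m.

594 m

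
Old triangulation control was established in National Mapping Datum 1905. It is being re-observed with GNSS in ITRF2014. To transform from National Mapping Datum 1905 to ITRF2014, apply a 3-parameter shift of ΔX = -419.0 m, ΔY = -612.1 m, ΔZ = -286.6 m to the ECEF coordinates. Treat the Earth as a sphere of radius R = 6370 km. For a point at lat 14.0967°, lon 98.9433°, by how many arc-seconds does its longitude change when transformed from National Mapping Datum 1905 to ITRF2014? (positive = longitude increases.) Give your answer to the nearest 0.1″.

Δλ = 17.0″

sin φ = 0.243559, cos φ = 0.969886, sin λ = 0.987843, cos λ = -0.155457.
East component: ΔE = −sin λ·ΔX + cos λ·ΔY = −(0.987843)(-419.0) + (-0.155457)(-612.1) = 509.06 m.
1° of latitude spans πR/180 = 111177 m; at latitude φ, 1° of longitude spans that × cos φ = 107829.5 m, so Δλ = 509.06 / 107829.5 × 3600 = 16.996″.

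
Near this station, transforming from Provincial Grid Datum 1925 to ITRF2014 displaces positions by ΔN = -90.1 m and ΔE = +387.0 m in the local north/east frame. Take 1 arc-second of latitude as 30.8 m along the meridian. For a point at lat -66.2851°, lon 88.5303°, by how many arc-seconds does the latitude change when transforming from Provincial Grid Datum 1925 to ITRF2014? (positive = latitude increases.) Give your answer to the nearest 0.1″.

1″ of latitude = 30.80 m, so Δφ = -90.1 / 30.80 = -2.925″.

Δφ = -2.9″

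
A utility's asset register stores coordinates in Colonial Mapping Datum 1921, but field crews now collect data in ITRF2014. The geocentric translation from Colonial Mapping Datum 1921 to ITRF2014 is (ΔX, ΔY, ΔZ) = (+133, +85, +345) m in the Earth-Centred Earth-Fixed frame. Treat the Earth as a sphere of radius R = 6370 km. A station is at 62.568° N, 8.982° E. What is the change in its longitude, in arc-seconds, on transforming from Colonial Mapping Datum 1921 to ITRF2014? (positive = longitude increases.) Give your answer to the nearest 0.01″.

Δλ = 4.44″

sin φ = 0.887558, cos φ = 0.460696, sin λ = 0.156124, cos λ = 0.987737.
East component: ΔE = −sin λ·ΔX + cos λ·ΔY = −(0.156124)(133) + (0.987737)(85) = 63.19 m.
1° of latitude spans πR/180 = 111177 m; at latitude φ, 1° of longitude spans that × cos φ = 51219.0 m, so Δλ = 63.19 / 51219.0 × 3600 = 4.442″.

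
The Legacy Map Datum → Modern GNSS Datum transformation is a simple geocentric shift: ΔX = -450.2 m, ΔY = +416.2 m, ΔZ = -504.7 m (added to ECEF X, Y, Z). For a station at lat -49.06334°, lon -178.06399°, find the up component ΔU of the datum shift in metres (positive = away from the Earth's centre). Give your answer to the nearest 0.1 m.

ΔU = 666.9 m

The local up (radial) axis is (cos φ cos λ, cos φ sin λ, sin φ), giving ΔU = 294.814 − 9.213 + 381.268 = 666.87 m.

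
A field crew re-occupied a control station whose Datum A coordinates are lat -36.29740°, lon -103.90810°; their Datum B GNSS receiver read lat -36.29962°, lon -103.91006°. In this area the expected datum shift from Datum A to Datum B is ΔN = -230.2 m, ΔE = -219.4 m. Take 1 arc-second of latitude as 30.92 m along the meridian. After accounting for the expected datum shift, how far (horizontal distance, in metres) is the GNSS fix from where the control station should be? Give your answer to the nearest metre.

Observed coordinate differences: Δφ = -0.00222°, Δλ = -0.00196°.
Converting to metres (1° lat = 111312 m, cos φ = 0.805955): observed ΔN = -247.1 m, observed ΔE = -175.8 m.
Subtracting the expected shift leaves a residual of -247.1 − (-230.2) = -16.9 m north and -175.8 − (-219.4) = 43.6 m east.
Residual distance = √((-16.9)² + 43.6²) = 46.7 m.

47 m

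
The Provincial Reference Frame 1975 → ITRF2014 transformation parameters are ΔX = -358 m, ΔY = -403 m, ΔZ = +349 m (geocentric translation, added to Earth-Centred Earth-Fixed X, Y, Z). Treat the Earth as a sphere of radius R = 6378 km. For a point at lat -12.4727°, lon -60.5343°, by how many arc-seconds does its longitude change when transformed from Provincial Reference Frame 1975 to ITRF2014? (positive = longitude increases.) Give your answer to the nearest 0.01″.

sin φ = -0.215974, cos φ = 0.976399, sin λ = -0.870650, cos λ = 0.491902.
East component: ΔE = −sin λ·ΔX + cos λ·ΔY = −(-0.870650)(-358) + (0.491902)(-403) = -509.93 m.
1° of latitude spans πR/180 = 111317 m; at latitude φ, 1° of longitude spans that × cos φ = 108689.9 m, so Δλ = -509.93 / 108689.9 × 3600 = -16.890″.

Δλ = -16.89″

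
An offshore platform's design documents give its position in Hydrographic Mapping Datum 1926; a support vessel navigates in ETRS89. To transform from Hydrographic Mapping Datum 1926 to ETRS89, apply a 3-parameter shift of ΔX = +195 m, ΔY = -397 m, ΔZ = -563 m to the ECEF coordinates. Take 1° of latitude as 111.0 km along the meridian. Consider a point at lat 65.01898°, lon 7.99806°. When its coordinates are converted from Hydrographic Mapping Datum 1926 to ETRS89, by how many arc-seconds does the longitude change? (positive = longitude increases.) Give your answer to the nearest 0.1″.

Δλ = -32.3″

sin φ = 0.906448, cos φ = 0.422318, sin λ = 0.139140, cos λ = 0.990273.
East component: ΔE = −sin λ·ΔX + cos λ·ΔY = −(0.139140)(195) + (0.990273)(-397) = -420.27 m.
1° of latitude spans 111000 m; at latitude φ, 1° of longitude spans that × cos φ = 46877.3 m, so Δλ = -420.27 / 46877.3 × 3600 = -32.275″.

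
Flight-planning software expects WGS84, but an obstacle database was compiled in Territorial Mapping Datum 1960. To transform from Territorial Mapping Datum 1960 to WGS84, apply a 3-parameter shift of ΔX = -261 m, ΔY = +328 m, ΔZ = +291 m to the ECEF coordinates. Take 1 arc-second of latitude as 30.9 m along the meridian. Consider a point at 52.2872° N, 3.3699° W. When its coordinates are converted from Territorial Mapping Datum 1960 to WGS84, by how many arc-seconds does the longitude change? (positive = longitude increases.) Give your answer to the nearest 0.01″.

sin φ = 0.791087, cos φ = 0.611704, sin λ = -0.058782, cos λ = 0.998271.
East component: ΔE = −sin λ·ΔX + cos λ·ΔY = −(-0.058782)(-261) + (0.998271)(328) = 312.09 m.
1° of latitude spans 3600 × 30.90 = 111240 m; at latitude φ, 1° of longitude spans that × cos φ = 68045.9 m, so Δλ = 312.09 / 68045.9 × 3600 = 16.511″.

Δλ = 16.51″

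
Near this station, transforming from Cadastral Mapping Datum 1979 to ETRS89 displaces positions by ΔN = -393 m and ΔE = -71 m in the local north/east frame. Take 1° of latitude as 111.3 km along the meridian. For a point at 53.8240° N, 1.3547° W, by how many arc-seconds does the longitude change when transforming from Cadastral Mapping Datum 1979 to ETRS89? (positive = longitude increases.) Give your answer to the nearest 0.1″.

At latitude 53.8240°, cos φ = 0.590268.
1° of longitude at this latitude = 111.3 × cos φ = 65.70 km, so Δλ = -71.0 / 65696.8 = -0.0010807° = -3.891″.

Δλ = -3.9″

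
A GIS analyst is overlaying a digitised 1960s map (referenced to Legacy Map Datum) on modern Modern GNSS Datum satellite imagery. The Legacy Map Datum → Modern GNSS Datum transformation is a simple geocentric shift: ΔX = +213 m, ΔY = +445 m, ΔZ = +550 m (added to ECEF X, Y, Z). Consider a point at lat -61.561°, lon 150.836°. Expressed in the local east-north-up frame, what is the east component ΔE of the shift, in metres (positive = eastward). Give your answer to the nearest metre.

ΔE = -492 m

The local east axis at (φ, λ) is (−sin λ, cos λ, 0), so ΔE = −sin(150.836°)·213 + cos(150.836°)·445 = -492.38 m.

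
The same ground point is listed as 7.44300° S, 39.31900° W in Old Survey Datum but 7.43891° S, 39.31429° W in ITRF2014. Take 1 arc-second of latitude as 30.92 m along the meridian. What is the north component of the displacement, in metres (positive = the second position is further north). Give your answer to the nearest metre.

Δφ = -7.43891° − -7.44300° = +0.00409°; Δλ = -39.31429° − -39.31900° = +0.00471°.
1° of latitude = 3600 × 30.92 = 111312 m.
ΔN = Δφ × 111312 = 455.3 m; ΔE = Δλ × 111312 × cos(-7.44300°) = +0.00471 × 111312 × 0.991574 = 519.9 m.

ΔN = 455 m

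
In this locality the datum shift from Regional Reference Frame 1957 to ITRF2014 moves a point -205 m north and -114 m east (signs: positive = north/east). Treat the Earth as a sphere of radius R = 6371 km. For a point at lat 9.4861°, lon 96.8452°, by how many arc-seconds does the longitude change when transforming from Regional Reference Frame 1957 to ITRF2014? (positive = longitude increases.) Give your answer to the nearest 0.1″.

Δλ = -3.7″

At latitude 9.4861°, cos φ = 0.986326.
One radian of longitude at latitude φ spans R cos φ, so Δλ = ΔE / (R cos φ) = -114.0 / (6371000 × 0.986326) = -1.8142e-05 rad = -3.742″.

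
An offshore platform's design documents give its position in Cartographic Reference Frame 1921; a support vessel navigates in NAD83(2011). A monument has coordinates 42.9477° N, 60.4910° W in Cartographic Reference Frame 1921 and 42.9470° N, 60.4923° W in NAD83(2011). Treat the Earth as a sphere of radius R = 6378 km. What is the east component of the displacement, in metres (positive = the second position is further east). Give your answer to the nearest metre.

Δφ = 42.9470° − 42.9477° = -0.0007°; Δλ = -60.4923° − -60.4910° = -0.0013°.
1° along a meridian = πR/180 = 111317 m.
ΔN = Δφ × 111317 = -77.9 m; ΔE = Δλ × 111317 × cos(42.9477°) = -0.0013 × 111317 × 0.731976 = -105.9 m.

ΔE = -106 m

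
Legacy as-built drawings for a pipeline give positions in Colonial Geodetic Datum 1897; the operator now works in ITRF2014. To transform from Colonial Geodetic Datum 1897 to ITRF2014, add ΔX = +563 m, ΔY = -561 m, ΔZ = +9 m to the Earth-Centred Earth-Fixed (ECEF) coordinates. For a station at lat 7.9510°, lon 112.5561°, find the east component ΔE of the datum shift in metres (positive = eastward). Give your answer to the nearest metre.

ΔE = -305 m

The local east axis at (φ, λ) is (−sin λ, cos λ, 0), so ΔE = −sin(112.5561°)·563 + cos(112.5561°)·(-561) = -304.74 m.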